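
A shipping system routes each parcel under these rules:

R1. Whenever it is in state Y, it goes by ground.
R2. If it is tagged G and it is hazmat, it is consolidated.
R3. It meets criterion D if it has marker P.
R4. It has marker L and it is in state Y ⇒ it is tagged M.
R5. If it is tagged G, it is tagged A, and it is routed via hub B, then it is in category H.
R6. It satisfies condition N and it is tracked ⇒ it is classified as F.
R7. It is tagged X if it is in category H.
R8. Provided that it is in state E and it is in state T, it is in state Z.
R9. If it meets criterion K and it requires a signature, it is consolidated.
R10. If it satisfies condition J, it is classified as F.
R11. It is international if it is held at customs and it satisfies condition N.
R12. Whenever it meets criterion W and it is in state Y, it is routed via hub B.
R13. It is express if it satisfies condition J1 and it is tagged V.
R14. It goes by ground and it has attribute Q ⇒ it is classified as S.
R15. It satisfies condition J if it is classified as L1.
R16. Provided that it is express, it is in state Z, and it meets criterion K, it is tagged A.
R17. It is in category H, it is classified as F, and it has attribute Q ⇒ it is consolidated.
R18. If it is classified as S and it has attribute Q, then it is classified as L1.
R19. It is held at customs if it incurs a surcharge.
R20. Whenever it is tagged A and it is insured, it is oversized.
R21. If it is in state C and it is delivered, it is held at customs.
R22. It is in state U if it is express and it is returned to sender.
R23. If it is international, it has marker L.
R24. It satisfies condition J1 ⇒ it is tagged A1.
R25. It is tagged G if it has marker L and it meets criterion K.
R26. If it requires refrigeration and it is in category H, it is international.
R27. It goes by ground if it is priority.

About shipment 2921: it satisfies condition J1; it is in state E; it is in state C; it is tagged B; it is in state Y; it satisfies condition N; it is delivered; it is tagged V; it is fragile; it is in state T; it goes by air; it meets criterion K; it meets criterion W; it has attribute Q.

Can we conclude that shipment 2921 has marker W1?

No

Forward chaining from the given facts derives: goes by ground, is in state Z, is routed via hub B, is express, is classified as S, is tagged A, is classified as L1, is held at customs, is tagged A1, is international, satisfies condition J, has marker L, is tagged G, is tagged M, is in category H, is tagged X, is classified as F, is consolidated.
No rule has "it has marker W1" as its conclusion, and it is not among the given facts.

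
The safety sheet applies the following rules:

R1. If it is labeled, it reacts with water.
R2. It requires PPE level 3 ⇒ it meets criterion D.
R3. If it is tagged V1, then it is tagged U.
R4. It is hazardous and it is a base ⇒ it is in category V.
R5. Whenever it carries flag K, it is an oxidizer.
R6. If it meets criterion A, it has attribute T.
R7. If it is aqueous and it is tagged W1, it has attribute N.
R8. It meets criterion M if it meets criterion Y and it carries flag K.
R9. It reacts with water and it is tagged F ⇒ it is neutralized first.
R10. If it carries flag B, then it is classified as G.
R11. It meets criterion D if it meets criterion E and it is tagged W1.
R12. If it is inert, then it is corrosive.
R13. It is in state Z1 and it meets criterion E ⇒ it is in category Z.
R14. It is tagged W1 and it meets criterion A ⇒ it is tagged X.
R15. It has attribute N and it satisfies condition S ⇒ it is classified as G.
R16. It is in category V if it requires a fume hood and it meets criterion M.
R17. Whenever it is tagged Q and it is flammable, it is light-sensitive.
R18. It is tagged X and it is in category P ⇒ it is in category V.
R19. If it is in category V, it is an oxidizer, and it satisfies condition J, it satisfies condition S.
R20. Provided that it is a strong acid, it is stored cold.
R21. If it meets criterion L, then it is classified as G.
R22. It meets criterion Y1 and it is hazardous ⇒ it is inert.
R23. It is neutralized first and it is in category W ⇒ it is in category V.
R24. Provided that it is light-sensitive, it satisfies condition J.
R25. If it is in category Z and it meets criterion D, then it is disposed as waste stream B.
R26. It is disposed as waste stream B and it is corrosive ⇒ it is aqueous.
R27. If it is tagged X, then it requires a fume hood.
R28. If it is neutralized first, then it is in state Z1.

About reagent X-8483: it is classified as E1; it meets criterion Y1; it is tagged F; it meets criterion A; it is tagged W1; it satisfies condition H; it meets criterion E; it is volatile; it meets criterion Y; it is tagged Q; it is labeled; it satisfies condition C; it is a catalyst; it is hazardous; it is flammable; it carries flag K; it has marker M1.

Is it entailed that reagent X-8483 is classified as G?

By R1 (it is labeled): it reacts with water.
By R5 (it carries flag K): it is an oxidizer.
By R8 (it meets criterion Y, it carries flag K): it meets criterion M.
By R9 (it reacts with water, it is tagged F): it is neutralized first.
By R11 (it meets criterion E, it is tagged W1): it meets criterion D.
By R14 (it is tagged W1, it meets criterion A): it is tagged X.
By R17 (it is tagged Q, it is flammable): it is light-sensitive.
By R22 (it meets criterion Y1, it is hazardous): it is inert.
By R24 (it is light-sensitive): it satisfies condition J.
By R27 (it is tagged X): it requires a fume hood.
By R28 (it is neutralized first): it is in state Z1.
By R12 (it is inert): it is corrosive.
By R13 (it is in state Z1, it meets criterion E): it is in category Z.
By R16 (it requires a fume hood, it meets criterion M): it is in category V.
By R19 (it is in category V, it is an oxidizer, it satisfies condition J): it satisfies condition S.
By R25 (it is in category Z, it meets criterion D): it is disposed as waste stream B.
By R26 (it is disposed as waste stream B, it is corrosive): it is aqueous.
By R7 (it is aqueous, it is tagged W1): it has attribute N.
By R15 (it has attribute N, it satisfies condition S): it is classified as G.

Yes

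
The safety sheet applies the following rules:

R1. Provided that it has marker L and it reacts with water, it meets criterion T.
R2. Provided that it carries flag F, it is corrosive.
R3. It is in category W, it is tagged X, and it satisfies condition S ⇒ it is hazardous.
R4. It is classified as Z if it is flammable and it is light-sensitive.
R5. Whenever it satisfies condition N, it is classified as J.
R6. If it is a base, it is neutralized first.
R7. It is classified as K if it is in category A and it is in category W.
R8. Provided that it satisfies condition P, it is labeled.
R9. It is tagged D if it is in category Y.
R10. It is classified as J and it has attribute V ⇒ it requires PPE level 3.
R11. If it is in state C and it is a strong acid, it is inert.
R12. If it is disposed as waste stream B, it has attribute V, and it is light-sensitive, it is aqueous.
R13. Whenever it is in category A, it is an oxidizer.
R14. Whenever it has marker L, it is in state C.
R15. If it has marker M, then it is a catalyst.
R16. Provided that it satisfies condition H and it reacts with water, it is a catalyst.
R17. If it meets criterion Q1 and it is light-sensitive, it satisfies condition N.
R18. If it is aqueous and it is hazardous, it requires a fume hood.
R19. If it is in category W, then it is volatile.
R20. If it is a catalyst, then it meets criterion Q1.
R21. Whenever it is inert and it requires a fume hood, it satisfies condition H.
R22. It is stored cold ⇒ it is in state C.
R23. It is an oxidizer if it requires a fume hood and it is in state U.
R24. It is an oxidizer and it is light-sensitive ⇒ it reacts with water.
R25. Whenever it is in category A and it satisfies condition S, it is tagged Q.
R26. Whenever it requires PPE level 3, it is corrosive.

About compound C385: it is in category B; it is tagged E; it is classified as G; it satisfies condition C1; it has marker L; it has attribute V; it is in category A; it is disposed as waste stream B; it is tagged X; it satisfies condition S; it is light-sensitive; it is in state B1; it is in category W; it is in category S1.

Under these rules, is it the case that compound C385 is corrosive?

No

Forward chaining from the given facts derives: is hazardous, is classified as K, is aqueous, is an oxidizer, is in state C, requires a fume hood, is volatile, reacts with water, is tagged Q, meets criterion T.
Rules concluding "it is corrosive": R2 needs "it carries flag F"; R26 needs "it requires PPE level 3" — none of these are established.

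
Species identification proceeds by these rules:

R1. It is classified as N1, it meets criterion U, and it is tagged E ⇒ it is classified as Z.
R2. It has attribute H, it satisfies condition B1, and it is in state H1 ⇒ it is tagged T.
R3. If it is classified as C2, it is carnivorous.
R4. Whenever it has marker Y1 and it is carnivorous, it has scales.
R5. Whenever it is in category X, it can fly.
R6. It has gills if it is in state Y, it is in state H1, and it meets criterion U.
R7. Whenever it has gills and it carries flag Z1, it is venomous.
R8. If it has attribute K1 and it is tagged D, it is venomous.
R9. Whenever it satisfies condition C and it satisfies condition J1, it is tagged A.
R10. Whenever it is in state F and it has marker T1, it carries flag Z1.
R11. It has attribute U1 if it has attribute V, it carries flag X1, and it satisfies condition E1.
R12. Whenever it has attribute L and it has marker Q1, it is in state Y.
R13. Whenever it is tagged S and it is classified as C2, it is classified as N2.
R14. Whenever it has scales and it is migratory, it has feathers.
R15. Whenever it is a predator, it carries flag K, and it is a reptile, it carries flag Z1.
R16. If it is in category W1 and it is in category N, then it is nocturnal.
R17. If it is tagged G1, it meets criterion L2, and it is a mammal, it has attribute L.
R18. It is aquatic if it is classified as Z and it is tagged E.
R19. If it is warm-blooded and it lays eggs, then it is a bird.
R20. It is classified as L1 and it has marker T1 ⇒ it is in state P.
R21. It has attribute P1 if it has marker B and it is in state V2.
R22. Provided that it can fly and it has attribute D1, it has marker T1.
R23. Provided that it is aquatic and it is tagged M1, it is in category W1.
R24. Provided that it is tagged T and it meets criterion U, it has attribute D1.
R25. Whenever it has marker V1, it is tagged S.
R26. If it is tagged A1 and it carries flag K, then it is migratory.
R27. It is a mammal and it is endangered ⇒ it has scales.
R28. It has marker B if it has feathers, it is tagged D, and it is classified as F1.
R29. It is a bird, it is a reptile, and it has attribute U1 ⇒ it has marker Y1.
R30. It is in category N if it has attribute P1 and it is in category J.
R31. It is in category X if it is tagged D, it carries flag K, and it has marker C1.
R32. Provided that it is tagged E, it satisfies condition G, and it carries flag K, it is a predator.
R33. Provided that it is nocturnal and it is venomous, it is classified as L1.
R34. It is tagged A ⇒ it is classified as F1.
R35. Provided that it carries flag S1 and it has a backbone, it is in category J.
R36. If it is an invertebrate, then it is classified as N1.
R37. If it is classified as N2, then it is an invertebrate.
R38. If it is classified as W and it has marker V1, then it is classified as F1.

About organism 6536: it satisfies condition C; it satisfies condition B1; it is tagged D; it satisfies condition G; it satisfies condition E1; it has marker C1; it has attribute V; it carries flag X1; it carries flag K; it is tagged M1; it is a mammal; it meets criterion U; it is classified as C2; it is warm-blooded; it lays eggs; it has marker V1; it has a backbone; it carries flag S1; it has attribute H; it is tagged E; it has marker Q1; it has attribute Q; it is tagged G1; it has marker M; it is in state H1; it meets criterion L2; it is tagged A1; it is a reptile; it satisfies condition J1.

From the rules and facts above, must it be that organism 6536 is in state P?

Forward chaining from the given facts derives: is tagged T, is carnivorous, is tagged A, has attribute U1, has attribute L, is a bird, has attribute D1, is tagged S, is migratory, has marker Y1, is in category X, is a predator, is classified as F1, is in category J, has scales, can fly, is in state Y, is classified as N2, has feathers, carries flag Z1, has marker T1, has marker B, is an invertebrate, has gills, is venomous, is classified as N1, is classified as Z, is aquatic, is in category W1.
The only rule concluding "it is in state P" is R20, which needs "it is classified as L1"; that is never established.

No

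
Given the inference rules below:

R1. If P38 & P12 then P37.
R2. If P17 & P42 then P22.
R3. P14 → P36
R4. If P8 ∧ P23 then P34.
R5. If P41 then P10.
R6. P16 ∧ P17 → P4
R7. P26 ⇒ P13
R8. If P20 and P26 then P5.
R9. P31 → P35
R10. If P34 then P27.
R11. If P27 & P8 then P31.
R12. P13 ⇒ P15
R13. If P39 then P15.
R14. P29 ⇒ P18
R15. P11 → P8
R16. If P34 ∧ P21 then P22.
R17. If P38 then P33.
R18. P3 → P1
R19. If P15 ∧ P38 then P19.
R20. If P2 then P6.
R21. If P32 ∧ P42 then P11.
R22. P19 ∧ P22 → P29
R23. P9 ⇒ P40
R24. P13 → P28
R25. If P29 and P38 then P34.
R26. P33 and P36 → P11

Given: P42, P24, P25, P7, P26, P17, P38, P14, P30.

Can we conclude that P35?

P22  (by R2: P17, P42)
P36  (by R3: P14)
P13  (by R7: P26)
P15  (by R12: P13)
P33  (by R17: P38)
P19  (by R19: P15, P38)
P29  (by R22: P19, P22)
P34  (by R25: P29, P38)
P11  (by R26: P33, P36)
P27  (by R10: P34)
P8  (by R15: P11)
P31  (by R11: P27, P8)
P35  (by R9: P31)

Yes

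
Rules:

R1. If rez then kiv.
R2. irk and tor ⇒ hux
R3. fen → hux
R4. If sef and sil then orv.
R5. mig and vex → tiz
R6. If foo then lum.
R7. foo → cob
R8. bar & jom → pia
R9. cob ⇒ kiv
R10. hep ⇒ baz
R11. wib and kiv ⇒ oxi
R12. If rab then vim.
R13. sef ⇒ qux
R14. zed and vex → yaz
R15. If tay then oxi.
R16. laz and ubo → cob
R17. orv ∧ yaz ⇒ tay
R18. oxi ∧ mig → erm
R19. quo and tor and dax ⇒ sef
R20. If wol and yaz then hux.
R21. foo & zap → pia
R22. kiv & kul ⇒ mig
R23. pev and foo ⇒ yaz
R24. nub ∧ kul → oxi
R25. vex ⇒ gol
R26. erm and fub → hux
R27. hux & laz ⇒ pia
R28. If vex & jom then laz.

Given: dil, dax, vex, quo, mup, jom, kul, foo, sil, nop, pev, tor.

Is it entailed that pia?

Forward chaining from the given facts derives: lum, cob, kiv, sef, mig, yaz, gol, laz, orv, tiz, qux, tay, oxi, erm.
Rules concluding pia: R8 needs bar; R21 needs zap; R27 needs hux — none of these are established.

No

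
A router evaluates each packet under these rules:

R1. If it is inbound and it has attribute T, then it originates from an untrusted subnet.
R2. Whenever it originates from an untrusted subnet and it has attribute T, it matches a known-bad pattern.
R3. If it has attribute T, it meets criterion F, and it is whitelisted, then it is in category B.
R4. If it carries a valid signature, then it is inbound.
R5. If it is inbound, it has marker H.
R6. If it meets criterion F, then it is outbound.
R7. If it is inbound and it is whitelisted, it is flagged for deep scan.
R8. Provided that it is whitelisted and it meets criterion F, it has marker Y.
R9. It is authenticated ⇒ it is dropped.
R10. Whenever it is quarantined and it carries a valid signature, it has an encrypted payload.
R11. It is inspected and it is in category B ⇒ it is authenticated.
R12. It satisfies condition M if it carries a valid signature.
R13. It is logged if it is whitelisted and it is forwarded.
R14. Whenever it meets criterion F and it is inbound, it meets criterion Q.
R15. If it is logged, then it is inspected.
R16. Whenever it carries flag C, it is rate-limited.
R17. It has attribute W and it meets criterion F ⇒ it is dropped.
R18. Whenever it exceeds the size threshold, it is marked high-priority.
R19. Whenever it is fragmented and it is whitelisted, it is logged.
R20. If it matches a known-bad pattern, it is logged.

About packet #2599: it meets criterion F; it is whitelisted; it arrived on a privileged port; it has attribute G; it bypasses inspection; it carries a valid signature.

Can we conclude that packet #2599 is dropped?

No

Forward chaining from the given facts derives: is inbound, has marker H, is outbound, is flagged for deep scan, has marker Y, satisfies condition M, meets criterion Q.
Rules concluding "it is dropped": R9 needs "it is authenticated"; R17 needs "it has attribute W" — none of these are established.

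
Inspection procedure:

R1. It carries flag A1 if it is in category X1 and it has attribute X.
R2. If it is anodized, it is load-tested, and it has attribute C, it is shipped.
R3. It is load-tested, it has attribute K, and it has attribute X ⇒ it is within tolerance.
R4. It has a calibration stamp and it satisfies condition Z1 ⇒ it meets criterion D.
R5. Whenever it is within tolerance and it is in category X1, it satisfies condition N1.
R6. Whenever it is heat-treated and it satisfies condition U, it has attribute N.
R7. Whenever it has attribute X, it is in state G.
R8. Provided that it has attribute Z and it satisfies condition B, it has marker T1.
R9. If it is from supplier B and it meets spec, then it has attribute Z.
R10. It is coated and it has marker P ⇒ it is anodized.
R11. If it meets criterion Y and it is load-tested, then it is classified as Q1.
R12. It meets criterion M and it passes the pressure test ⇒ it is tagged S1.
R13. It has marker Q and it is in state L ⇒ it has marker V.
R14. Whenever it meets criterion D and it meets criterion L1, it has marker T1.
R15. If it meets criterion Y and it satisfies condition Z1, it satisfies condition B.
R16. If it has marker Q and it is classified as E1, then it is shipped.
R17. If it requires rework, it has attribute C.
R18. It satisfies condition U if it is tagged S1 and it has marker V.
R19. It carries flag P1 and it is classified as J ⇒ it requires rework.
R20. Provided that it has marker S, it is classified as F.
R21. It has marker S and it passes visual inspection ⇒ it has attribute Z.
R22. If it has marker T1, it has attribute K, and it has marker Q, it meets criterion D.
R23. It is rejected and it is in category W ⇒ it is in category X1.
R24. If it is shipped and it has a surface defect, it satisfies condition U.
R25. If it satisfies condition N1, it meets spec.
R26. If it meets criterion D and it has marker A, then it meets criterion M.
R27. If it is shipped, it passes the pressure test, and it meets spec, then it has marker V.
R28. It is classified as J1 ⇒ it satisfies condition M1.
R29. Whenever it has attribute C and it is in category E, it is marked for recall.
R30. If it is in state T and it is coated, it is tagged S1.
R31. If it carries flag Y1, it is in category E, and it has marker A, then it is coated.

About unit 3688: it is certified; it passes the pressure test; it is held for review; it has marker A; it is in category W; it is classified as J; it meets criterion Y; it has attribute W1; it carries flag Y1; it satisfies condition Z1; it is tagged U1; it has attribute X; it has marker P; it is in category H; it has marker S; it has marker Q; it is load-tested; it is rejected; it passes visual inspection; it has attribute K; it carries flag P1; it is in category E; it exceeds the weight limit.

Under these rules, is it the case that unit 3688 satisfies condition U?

By R3 (it is load-tested, it has attribute K, it has attribute X): it is within tolerance.
By R15 (it meets criterion Y, it satisfies condition Z1): it satisfies condition B.
By R19 (it carries flag P1, it is classified as J): it requires rework.
By R21 (it has marker S, it passes visual inspection): it has attribute Z.
By R23 (it is rejected, it is in category W): it is in category X1.
By R31 (it carries flag Y1, it is in category E, it has marker A): it is coated.
By R5 (it is within tolerance, it is in category X1): it satisfies condition N1.
By R8 (it has attribute Z, it satisfies condition B): it has marker T1.
By R10 (it is coated, it has marker P): it is anodized.
By R17 (it requires rework): it has attribute C.
By R22 (it has marker T1, it has attribute K, it has marker Q): it meets criterion D.
By R25 (it satisfies condition N1): it meets spec.
By R26 (it meets criterion D, it has marker A): it meets criterion M.
By R2 (it is anodized, it is load-tested, it has attribute C): it is shipped.
By R12 (it meets criterion M, it passes the pressure test): it is tagged S1.
By R27 (it is shipped, it passes the pressure test, it meets spec): it has marker V.
By R18 (it is tagged S1, it has marker V): it satisfies condition U.

Yes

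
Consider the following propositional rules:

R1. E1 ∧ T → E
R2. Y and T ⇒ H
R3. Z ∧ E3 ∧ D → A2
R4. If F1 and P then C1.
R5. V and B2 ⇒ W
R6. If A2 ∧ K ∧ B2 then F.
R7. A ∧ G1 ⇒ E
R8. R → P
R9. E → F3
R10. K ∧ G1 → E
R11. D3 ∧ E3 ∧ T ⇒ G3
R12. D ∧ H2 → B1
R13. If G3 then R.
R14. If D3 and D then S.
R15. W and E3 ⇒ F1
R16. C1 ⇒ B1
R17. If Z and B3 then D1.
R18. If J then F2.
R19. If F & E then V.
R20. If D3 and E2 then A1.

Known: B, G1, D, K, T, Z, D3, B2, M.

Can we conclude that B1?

No

Forward chaining from the given facts derives: E, S, F3.
Rules concluding B1: R12 needs H2; R16 needs C1 — none of these are established.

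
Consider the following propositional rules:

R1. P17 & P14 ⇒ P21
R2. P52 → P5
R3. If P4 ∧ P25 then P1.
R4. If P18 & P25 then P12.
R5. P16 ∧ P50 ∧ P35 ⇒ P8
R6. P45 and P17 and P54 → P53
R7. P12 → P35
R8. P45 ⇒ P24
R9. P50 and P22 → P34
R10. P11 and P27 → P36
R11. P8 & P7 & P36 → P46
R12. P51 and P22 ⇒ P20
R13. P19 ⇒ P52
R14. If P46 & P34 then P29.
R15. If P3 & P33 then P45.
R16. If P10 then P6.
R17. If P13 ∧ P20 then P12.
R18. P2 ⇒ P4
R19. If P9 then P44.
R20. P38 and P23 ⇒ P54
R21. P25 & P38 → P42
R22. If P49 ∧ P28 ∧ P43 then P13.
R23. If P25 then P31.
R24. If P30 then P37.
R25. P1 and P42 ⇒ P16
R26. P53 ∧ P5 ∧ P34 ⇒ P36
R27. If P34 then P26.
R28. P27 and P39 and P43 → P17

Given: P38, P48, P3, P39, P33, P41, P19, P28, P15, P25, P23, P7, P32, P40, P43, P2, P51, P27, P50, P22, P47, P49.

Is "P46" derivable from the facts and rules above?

P34  (by R9: P50, P22)
P20  (by R12: P51, P22)
P52  (by R13: P19)
P45  (by R15: P3, P33)
P4  (by R18: P2)
P54  (by R20: P38, P23)
P42  (by R21: P25, P38)
P13  (by R22: P49, P28, P43)
P17  (by R28: P27, P39, P43)
P5  (by R2: P52)
P1  (by R3: P4, P25)
P53  (by R6: P45, P17, P54)
P12  (by R17: P13, P20)
P16  (by R25: P1, P42)
P36  (by R26: P53, P5, P34)
P35  (by R7: P12)
P8  (by R5: P16, P50, P35)
P46  (by R11: P8, P7, P36)

Yes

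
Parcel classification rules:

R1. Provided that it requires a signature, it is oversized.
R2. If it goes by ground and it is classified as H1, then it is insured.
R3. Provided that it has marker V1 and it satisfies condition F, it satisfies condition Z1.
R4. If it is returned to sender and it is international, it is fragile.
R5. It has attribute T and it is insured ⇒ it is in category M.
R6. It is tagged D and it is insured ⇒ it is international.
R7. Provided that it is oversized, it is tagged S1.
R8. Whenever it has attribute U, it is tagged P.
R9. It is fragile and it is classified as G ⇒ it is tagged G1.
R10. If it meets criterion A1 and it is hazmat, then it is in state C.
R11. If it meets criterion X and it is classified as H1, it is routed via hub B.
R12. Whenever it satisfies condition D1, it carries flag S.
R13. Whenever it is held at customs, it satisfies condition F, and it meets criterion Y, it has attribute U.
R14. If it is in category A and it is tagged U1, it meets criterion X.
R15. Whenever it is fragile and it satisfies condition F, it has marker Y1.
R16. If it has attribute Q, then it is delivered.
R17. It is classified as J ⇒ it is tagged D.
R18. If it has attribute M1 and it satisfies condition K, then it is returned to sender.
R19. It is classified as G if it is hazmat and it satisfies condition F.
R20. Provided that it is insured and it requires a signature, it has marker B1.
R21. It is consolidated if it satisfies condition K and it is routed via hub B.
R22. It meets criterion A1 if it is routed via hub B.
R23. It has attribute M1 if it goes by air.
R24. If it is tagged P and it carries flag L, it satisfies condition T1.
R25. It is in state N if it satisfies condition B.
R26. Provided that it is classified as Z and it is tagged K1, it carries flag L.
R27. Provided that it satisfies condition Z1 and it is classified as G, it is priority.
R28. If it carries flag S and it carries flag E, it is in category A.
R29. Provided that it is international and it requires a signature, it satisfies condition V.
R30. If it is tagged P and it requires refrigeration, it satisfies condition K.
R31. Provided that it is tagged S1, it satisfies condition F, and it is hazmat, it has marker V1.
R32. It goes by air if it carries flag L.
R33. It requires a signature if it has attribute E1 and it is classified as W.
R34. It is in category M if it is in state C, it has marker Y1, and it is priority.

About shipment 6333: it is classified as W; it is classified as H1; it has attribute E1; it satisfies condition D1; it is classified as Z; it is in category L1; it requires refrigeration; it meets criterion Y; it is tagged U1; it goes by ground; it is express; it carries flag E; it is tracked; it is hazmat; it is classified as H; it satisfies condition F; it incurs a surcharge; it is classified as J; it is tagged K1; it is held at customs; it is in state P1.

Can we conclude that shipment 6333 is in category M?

Yes

By R2 (it goes by ground, it is classified as H1): it is insured.
By R12 (it satisfies condition D1): it carries flag S.
By R13 (it is held at customs, it satisfies condition F, it meets criterion Y): it has attribute U.
By R17 (it is classified as J): it is tagged D.
By R19 (it is hazmat, it satisfies condition F): it is classified as G.
By R26 (it is classified as Z, it is tagged K1): it carries flag L.
By R28 (it carries flag S, it carries flag E): it is in category A.
By R32 (it carries flag L): it goes by air.
By R33 (it has attribute E1, it is classified as W): it requires a signature.
By R1 (it requires a signature): it is oversized.
By R6 (it is tagged D, it is insured): it is international.
By R7 (it is oversized): it is tagged S1.
By R8 (it has attribute U): it is tagged P.
By R14 (it is in category A, it is tagged U1): it meets criterion X.
By R23 (it goes by air): it has attribute M1.
By R30 (it is tagged P, it requires refrigeration): it satisfies condition K.
By R31 (it is tagged S1, it satisfies condition F, it is hazmat): it has marker V1.
By R3 (it has marker V1, it satisfies condition F): it satisfies condition Z1.
By R11 (it meets criterion X, it is classified as H1): it is routed via hub B.
By R18 (it has attribute M1, it satisfies condition K): it is returned to sender.
By R22 (it is routed via hub B): it meets criterion A1.
By R27 (it satisfies condition Z1, it is classified as G): it is priority.
By R4 (it is returned to sender, it is international): it is fragile.
By R10 (it meets criterion A1, it is hazmat): it is in state C.
By R15 (it is fragile, it satisfies condition F): it has marker Y1.
By R34 (it is in state C, it has marker Y1, it is priority): it is in category M.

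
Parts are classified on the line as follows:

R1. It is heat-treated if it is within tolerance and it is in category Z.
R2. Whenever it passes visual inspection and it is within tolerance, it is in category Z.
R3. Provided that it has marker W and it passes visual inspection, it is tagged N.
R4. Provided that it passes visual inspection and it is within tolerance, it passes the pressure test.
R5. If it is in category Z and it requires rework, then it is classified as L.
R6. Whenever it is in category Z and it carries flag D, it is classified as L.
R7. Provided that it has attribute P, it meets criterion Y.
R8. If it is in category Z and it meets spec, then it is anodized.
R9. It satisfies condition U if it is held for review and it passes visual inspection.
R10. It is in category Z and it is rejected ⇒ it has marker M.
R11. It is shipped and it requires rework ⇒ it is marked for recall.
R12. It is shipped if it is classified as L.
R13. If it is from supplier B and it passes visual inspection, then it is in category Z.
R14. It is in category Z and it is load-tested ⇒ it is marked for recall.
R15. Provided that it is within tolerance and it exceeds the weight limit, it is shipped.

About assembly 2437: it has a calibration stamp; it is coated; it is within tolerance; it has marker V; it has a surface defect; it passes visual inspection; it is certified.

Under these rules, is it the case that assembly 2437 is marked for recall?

No

Forward chaining from the given facts derives: is in category Z, passes the pressure test, is heat-treated.
Rules concluding "it is marked for recall": R11 needs "it is shipped"; R14 needs "it is load-tested" — none of these are established.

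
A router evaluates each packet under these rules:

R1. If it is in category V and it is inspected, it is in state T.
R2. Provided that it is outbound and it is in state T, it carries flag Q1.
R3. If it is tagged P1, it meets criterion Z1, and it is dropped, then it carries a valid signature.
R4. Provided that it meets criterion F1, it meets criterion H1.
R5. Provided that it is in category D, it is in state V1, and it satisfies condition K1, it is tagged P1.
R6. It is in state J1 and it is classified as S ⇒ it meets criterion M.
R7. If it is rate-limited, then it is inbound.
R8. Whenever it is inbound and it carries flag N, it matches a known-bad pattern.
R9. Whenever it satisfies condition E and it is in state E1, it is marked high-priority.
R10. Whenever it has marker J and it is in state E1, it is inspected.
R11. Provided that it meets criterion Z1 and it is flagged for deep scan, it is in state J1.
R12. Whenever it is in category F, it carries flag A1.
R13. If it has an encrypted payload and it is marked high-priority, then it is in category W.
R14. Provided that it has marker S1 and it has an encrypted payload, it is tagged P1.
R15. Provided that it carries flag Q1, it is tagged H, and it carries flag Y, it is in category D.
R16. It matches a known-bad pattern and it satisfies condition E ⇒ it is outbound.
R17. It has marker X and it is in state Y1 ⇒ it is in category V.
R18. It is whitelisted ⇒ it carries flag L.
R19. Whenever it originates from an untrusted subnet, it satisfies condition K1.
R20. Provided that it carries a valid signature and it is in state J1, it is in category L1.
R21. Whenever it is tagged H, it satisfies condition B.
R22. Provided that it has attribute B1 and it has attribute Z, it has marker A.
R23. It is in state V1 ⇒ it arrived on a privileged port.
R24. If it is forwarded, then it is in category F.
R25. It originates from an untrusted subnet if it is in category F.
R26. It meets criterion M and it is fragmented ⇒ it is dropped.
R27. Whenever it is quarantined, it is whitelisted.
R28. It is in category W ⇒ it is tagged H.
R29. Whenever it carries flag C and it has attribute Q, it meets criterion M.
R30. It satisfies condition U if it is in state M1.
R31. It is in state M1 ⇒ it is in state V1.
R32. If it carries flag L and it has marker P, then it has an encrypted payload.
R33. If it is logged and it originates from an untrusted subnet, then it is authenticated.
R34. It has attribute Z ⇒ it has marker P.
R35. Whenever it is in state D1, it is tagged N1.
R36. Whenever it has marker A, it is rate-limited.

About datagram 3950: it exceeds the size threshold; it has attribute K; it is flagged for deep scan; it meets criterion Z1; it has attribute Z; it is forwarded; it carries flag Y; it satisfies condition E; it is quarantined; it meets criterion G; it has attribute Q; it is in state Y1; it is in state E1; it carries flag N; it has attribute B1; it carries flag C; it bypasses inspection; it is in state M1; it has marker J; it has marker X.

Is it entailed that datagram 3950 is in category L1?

Forward chaining from the given facts derives: is marked high-priority, is inspected, is in state J1, is in category V, has marker A, is in category F, originates from an untrusted subnet, is whitelisted, meets criterion M, satisfies condition U, is in state V1, has marker P, is rate-limited, is in state T, is inbound, matches a known-bad pattern, carries flag A1, is outbound, carries flag L, satisfies condition K1, arrived on a privileged port, has an encrypted payload, carries flag Q1, is in category W, is tagged H, is in category D, satisfies condition B, is tagged P1.
The only rule concluding "it is in category L1" is R20, which needs "it carries a valid signature"; that is never established.

No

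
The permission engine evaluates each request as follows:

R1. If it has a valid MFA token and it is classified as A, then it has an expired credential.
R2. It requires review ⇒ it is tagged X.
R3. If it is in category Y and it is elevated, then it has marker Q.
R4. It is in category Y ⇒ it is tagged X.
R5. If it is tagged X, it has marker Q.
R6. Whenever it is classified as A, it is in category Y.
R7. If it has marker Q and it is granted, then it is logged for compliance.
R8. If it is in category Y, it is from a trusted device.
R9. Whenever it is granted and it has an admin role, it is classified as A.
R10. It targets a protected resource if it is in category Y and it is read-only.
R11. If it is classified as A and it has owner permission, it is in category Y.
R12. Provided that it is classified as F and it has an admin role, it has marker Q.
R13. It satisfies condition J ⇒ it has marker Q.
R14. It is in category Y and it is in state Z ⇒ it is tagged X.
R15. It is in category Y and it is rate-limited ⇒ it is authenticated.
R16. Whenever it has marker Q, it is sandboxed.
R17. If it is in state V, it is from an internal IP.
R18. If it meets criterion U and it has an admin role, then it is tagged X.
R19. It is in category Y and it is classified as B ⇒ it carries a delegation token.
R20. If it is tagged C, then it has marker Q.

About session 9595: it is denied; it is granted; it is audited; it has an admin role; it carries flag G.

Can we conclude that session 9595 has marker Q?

By R9 (it is granted, it has an admin role): it is classified as A.
By R6 (it is classified as A): it is in category Y.
By R4 (it is in category Y): it is tagged X.
By R5 (it is tagged X): it has marker Q.

Yes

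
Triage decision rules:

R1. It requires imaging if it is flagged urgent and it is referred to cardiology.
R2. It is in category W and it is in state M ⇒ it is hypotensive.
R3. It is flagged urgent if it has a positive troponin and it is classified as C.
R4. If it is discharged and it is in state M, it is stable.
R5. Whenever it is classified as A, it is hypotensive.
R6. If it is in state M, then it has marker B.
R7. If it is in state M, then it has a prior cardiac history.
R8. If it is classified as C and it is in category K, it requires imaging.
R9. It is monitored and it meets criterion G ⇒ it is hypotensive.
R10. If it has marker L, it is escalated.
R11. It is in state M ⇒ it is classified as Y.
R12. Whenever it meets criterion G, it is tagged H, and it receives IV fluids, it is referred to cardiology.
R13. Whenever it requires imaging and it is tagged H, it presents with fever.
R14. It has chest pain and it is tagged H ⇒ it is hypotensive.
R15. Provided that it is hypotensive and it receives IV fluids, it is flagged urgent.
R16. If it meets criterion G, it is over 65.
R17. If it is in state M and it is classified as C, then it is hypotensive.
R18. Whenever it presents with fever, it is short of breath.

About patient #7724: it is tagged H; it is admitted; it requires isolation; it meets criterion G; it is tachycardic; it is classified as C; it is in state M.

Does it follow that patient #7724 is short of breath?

No

Forward chaining from the given facts derives: has marker B, has a prior cardiac history, is classified as Y, is over 65, is hypotensive.
The only rule concluding "it is short of breath" is R18, which needs "it presents with fever"; that is never established.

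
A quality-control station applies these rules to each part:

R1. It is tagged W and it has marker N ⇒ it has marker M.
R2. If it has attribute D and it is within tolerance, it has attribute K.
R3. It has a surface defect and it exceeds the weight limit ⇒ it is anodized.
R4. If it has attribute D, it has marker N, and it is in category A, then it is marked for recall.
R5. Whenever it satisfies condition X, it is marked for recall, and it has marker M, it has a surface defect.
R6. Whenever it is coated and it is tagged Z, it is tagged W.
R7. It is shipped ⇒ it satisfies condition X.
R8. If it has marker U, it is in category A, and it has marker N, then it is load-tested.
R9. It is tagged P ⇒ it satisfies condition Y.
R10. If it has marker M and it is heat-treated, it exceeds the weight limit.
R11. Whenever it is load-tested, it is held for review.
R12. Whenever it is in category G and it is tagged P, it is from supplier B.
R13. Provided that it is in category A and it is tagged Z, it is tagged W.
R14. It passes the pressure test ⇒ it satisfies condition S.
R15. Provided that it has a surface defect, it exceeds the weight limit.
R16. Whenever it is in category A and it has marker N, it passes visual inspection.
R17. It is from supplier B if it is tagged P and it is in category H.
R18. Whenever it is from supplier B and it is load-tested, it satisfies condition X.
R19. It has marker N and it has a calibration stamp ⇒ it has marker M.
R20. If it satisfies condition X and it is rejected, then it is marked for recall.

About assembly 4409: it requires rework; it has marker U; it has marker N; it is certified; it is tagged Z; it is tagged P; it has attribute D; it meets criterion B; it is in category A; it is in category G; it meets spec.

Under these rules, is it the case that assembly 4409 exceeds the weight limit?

Yes

By R4 (it has attribute D, it has marker N, it is in category A): it is marked for recall.
By R8 (it has marker U, it is in category A, it has marker N): it is load-tested.
By R12 (it is in category G, it is tagged P): it is from supplier B.
By R13 (it is in category A, it is tagged Z): it is tagged W.
By R18 (it is from supplier B, it is load-tested): it satisfies condition X.
By R1 (it is tagged W, it has marker N): it has marker M.
By R5 (it satisfies condition X, it is marked for recall, it has marker M): it has a surface defect.
By R15 (it has a surface defect): it exceeds the weight limit.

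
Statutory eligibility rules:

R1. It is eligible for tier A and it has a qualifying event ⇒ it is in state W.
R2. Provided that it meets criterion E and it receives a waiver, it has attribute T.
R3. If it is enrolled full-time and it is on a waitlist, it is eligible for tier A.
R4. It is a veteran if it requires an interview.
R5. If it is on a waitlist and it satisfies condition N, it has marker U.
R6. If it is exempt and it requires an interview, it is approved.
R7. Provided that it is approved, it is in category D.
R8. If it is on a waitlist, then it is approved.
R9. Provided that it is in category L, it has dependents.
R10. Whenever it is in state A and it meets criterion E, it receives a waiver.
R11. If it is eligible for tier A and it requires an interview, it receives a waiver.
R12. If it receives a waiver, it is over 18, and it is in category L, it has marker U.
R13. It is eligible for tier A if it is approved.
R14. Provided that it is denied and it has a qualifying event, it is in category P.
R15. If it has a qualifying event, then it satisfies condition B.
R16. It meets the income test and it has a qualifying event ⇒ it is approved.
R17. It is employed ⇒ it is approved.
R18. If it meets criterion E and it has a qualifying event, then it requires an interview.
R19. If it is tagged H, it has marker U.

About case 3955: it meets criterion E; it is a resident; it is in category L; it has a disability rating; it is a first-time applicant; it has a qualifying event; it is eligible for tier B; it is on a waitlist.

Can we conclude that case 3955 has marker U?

Forward chaining from the given facts derives: is approved, has dependents, is eligible for tier A, satisfies condition B, requires an interview, is in state W, is a veteran, is in category D, receives a waiver, has attribute T.
Rules concluding "it has marker U": R5 needs "it satisfies condition N"; R12 needs "it is over 18"; R19 needs "it is tagged H" — none of these are established.

No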